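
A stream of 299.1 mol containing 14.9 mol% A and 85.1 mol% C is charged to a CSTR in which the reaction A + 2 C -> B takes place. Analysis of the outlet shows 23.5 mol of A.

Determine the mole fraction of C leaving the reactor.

For A: n = n₀ − 1ξ → 23.5 = 44.57 − 1ξ, giving ξ = 21.07 mol.
Outlet amounts (n = n₀ + ν ξ):
  A: 44.57 − 1(21.07) = 23.5
  C: 254.5 − 2(21.07) = 212.4
  B: 0 + 1(21.07) = 21.07
Total out = 257 mol; y_C = 212.4 / 257 = 0.8266.

0.827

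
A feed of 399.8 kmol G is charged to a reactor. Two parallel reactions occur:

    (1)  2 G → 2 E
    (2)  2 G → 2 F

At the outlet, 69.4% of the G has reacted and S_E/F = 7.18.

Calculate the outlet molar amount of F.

33.9 kmol

Conversion of G: G consumed = 0.694 × 399.8 = 277.5 kmol = 2ξ₁ + 2ξ₂.
Selectivity: 2ξ₁ / (2ξ₂) = 7.18 → ξ₁ = 7.18 ξ₂.
Substitute: (2·7.18 + 2) ξ₂ = 277.5 → ξ₂ = 16.96 kmol, ξ₁ = 121.8 kmol.
Outlet amounts (n = n₀ + Σ ν·ξ):
  G: 399.8 − 2(121.8) − 2(16.96) = 122.3
  E: 0 + 2(121.8) = 243.5
  F: 0 + 2(16.96) = 33.92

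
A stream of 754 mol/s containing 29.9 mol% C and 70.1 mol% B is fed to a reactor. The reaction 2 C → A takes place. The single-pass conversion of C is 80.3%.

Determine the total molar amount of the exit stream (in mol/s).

663 mol/s

C reacted = 0.803 × 225.4 = 181 mol/s; ν_C = −2, so ξ = 181/2 = 90.52 mol/s.
Outlet amounts (n = n₀ + ν ξ):
  C: 225.4 − 2(90.52) = 44.41
  A: 0 + 1(90.52) = 90.52
  B: 528.6 (inert)
Total out = 44.41 + 90.52 + 528.6 = 663.5 mol/s.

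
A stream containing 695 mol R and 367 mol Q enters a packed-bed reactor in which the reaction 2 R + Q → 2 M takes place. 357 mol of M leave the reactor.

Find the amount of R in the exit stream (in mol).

338 mol

For M: n = n₀ + 2ξ → 357 = 0 + 2ξ, giving ξ = 178.5 mol.
Outlet amounts (n = n₀ + ν ξ):
  R: 695 − 2(178.5) = 338
  Q: 367 − 1(178.5) = 188.5
  M: 0 + 2(178.5) = 357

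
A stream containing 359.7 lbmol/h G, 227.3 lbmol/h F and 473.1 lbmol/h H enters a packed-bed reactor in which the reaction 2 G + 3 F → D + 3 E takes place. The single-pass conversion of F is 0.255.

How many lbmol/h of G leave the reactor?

F reacted = 0.255 × 227.3 = 57.96 lbmol/h; ν_F = −3, so ξ = 57.96/3 = 19.32 lbmol/h.
Outlet amounts (n = n₀ + ν ξ):
  G: 359.7 − 2(19.32) = 321.1
  F: 227.3 − 3(19.32) = 169.3
  D: 0 + 1(19.32) = 19.32
  E: 0 + 3(19.32) = 57.96
  H: 473.1 (inert)

321 lbmol/h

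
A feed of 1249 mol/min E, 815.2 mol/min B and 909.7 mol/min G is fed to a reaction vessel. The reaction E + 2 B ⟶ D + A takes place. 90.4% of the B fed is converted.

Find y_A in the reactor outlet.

B reacted = 0.904 × 815.2 = 736.9 mol/min; ν_B = −2, so ξ = 736.9/2 = 368.5 mol/min.
Outlet amounts (n = n₀ + ν ξ):
  E: 1249 − 1(368.5) = 880.5
  B: 815.2 − 2(368.5) = 78.26
  D: 0 + 1(368.5) = 368.5
  A: 0 + 1(368.5) = 368.5
  G: 909.7 (inert)
Total out = 2605 mol/min; y_A = 368.5 / 2605 = 0.1414.

0.141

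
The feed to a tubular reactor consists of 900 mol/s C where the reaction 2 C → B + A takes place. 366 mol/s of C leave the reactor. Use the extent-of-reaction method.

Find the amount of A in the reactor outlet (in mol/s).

267 mol/s

For C: n = n₀ − 2ξ → 366 = 900 − 2ξ, giving ξ = 267 mol/s.
Outlet amounts (n = n₀ + ν ξ):
  C: 900 − 2(267) = 366
  B: 0 + 1(267) = 267
  A: 0 + 1(267) = 267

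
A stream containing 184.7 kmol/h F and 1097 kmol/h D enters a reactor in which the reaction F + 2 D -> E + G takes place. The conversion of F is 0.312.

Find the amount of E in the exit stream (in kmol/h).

57.6 kmol/h

F reacted = 0.312 × 184.7 = 57.63 kmol/h; ν_F = −1, so ξ = 57.63/1 = 57.63 kmol/h.
Outlet amounts (n = n₀ + ν ξ):
  F: 184.7 − 1(57.63) = 127.1
  D: 1097 − 2(57.63) = 981.7
  E: 0 + 1(57.63) = 57.63
  G: 0 + 1(57.63) = 57.63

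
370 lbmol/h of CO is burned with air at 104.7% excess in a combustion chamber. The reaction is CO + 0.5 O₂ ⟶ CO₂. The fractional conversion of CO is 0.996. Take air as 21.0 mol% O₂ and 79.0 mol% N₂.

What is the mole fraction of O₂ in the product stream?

0.0978

Stoichiometric O₂ = 0.5 × 370 = 185 lbmol/h; O₂ fed = 185 × 2.047 = 378.7 lbmol/h.
N₂ fed = 378.7 × 79/21 = 1425 lbmol/h.
Fuel reacted = 0.996 × 370 → ξ = 368.5 lbmol/h.
Outlet (n = n₀ + ν ξ):
  CO: 370 − 1(368.5) = 1.48
  O₂: 378.7 − 0.5(368.5) = 194.4
  N₂: 1425 (inert)
  CO₂: 0 + 1(368.5) = 368.5
Total out = 1989 lbmol/h; y_O₂ = 194.4 / 1989 = 0.09775.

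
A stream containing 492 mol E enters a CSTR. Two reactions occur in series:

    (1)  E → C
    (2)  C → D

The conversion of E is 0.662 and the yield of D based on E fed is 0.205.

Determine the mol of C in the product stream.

Conversion of E: E consumed = 1ξ₁ = 0.662 × 492 → ξ₁ = 325.7 mol.
Yield of D: 1ξ₂ / 492 = 0.205 → ξ₂ = 100.9 mol.
Outlet amounts (n = n₀ + Σ ν·ξ):
  E: 492 − 1(325.7) = 166.3
  C: 0 + 1(325.7) − 1(100.9) = 224.8
  D: 0 + 1(100.9) = 100.9

225 mol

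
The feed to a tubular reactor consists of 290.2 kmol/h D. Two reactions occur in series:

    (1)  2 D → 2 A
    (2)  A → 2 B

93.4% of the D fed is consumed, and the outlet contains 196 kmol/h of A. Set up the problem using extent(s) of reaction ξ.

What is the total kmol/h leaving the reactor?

Conversion of D: D consumed = 2ξ₁ = 0.934 × 290.2 → ξ₁ = 135.5 kmol/h.
A balance: n_A = 0 + 2ξ₁ − 1ξ₂ = 196 → ξ₂ = (2·135.5 − 196)/1 = 75.05 kmol/h.
Outlet amounts (n = n₀ + Σ ν·ξ):
  D: 290.2 − 2(135.5) = 19.15
  A: 0 + 2(135.5) − 1(75.05) = 196
  B: 0 + 2(75.05) = 150.1
Total out = 19.15 + 196 + 150.1 = 365.2 kmol/h.

365 kmol/h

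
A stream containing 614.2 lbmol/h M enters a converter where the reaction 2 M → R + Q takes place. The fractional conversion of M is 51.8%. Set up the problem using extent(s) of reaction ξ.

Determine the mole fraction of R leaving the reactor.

M reacted = 0.518 × 614.2 = 318.2 lbmol/h; ν_M = −2, so ξ = 318.2/2 = 159.1 lbmol/h.
Outlet amounts (n = n₀ + ν ξ):
  M: 614.2 − 2(159.1) = 296
  R: 0 + 1(159.1) = 159.1
  Q: 0 + 1(159.1) = 159.1
Total out = 614.2 lbmol/h; y_R = 159.1 / 614.2 = 0.259.

0.259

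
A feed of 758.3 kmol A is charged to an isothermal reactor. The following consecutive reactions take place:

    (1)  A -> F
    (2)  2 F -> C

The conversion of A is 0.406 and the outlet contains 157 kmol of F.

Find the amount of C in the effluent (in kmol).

75.4 kmol

Conversion of A: A consumed = 1ξ₁ = 0.406 × 758.3 → ξ₁ = 307.9 kmol.
F balance: n_F = 0 + 1ξ₁ − 2ξ₂ = 157 → ξ₂ = (1·307.9 − 157)/2 = 75.43 kmol.
Outlet amounts (n = n₀ + Σ ν·ξ):
  A: 758.3 − 1(307.9) = 450.4
  F: 0 + 1(307.9) − 2(75.43) = 157
  C: 0 + 1(75.43) = 75.43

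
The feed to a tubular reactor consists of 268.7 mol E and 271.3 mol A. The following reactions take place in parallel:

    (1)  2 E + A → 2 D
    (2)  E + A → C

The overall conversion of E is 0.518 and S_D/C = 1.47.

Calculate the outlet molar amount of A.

Conversion of E: E consumed = 0.518 × 268.7 = 139.2 mol = 2ξ₁ + 1ξ₂.
Selectivity: 2ξ₁ / (1ξ₂) = 1.47 → ξ₁ = 0.735 ξ₂.
Substitute: (2·0.735 + 1) ξ₂ = 139.2 → ξ₂ = 56.35 mol, ξ₁ = 41.42 mol.
Outlet amounts (n = n₀ + Σ ν·ξ):
  E: 268.7 − 2(41.42) − 1(56.35) = 129.5
  A: 271.3 − 1(41.42) − 1(56.35) = 173.5
  D: 0 + 2(41.42) = 82.84
  C: 0 + 1(56.35) = 56.35

174 mol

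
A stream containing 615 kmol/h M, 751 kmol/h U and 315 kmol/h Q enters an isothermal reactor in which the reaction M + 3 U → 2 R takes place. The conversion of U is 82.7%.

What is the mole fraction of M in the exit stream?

U reacted = 0.827 × 751 = 621.1 kmol/h; ν_U = −3, so ξ = 621.1/3 = 207 kmol/h.
Outlet amounts (n = n₀ + ν ξ):
  M: 615 − 1(207) = 408
  U: 751 − 3(207) = 129.9
  R: 0 + 2(207) = 414.1
  Q: 315 (inert)
Total out = 1267 kmol/h; y_M = 408 / 1267 = 0.322.

0.322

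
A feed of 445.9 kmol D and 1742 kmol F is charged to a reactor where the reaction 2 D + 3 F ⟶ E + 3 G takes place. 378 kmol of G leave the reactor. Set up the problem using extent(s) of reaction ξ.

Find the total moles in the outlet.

2060 kmol

For G: n = n₀ + 3ξ → 378 = 0 + 3ξ, giving ξ = 126 kmol.
Outlet amounts (n = n₀ + ν ξ):
  D: 445.9 − 2(126) = 193.9
  F: 1742 − 3(126) = 1364
  E: 0 + 1(126) = 126
  G: 0 + 3(126) = 378
Total out = 193.9 + 1364 + 126 + 378 = 2062 kmol.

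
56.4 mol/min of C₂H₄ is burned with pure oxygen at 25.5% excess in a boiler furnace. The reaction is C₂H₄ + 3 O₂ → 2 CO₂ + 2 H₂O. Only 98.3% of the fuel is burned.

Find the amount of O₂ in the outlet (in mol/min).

46 mol/min

Stoichiometric O₂ = 3 × 56.4 = 169.2 mol/min; O₂ fed = 169.2 × 1.255 = 212.3 mol/min.
Fuel reacted = 0.983 × 56.4 → ξ = 55.44 mol/min.
Outlet (n = n₀ + ν ξ):
  C₂H₄: 56.4 − 1(55.44) = 0.9588
  O₂: 212.3 − 3(55.44) = 46.02
  CO₂: 0 + 2(55.44) = 110.9
  H₂O: 0 + 2(55.44) = 110.9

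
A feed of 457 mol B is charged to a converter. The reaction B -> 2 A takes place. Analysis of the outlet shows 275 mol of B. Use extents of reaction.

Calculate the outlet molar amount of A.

For B: n = n₀ − 1ξ → 275 = 457 − 1ξ, giving ξ = 182 mol.
Outlet amounts (n = n₀ + ν ξ):
  B: 457 − 1(182) = 275
  A: 0 + 2(182) = 364

364 mol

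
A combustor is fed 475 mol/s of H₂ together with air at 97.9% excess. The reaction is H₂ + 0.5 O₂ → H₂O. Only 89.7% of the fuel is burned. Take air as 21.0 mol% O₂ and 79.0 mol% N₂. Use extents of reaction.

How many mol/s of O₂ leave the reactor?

257 mol/s

Stoichiometric O₂ = 0.5 × 475 = 237.5 mol/s; O₂ fed = 237.5 × 1.979 = 470 mol/s.
N₂ fed = 470 × 79/21 = 1768 mol/s.
Fuel reacted = 0.897 × 475 → ξ = 426.1 mol/s.
Outlet (n = n₀ + ν ξ):
  H₂: 475 − 1(426.1) = 48.93
  O₂: 470 − 0.5(426.1) = 257
  N₂: 1768 (inert)
  H₂O: 0 + 1(426.1) = 426.1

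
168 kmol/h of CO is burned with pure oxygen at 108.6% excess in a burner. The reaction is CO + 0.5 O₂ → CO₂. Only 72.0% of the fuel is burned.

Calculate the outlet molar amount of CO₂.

121 kmol/h

Stoichiometric O₂ = 0.5 × 168 = 84 kmol/h; O₂ fed = 84 × 2.086 = 175.2 kmol/h.
Fuel reacted = 0.72 × 168 → ξ = 121 kmol/h.
Outlet (n = n₀ + ν ξ):
  CO: 168 − 1(121) = 47.04
  O₂: 175.2 − 0.5(121) = 114.7
  CO₂: 0 + 1(121) = 121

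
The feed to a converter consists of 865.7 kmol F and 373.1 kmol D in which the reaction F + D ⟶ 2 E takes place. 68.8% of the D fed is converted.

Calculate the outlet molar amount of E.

513 kmol

D reacted = 0.688 × 373.1 = 256.7 kmol; ν_D = −1, so ξ = 256.7/1 = 256.7 kmol.
Outlet amounts (n = n₀ + ν ξ):
  F: 865.7 − 1(256.7) = 609
  D: 373.1 − 1(256.7) = 116.4
  E: 0 + 2(256.7) = 513.4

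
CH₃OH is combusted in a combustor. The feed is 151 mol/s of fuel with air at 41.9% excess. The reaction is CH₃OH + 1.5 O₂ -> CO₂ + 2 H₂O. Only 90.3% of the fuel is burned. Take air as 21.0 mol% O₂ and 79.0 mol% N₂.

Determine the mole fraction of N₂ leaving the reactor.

Stoichiometric O₂ = 1.5 × 151 = 226.5 mol/s; O₂ fed = 226.5 × 1.419 = 321.4 mol/s.
N₂ fed = 321.4 × 79/21 = 1209 mol/s.
Fuel reacted = 0.903 × 151 → ξ = 136.4 mol/s.
Outlet (n = n₀ + ν ξ):
  CH₃OH: 151 − 1(136.4) = 14.65
  O₂: 321.4 − 1.5(136.4) = 116.9
  N₂: 1209 (inert)
  CO₂: 0 + 1(136.4) = 136.4
  H₂O: 0 + 2(136.4) = 272.7
Total out = 1750 mol/s; y_N₂ = 1209 / 1750 = 0.691.

0.691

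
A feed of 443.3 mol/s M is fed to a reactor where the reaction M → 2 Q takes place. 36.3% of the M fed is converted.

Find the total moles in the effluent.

604 mol/s

M reacted = 0.363 × 443.3 = 160.9 mol/s; ν_M = −1, so ξ = 160.9/1 = 160.9 mol/s.
Outlet amounts (n = n₀ + ν ξ):
  M: 443.3 − 1(160.9) = 282.4
  Q: 0 + 2(160.9) = 321.8
Total out = 282.4 + 321.8 = 604.2 mol/s.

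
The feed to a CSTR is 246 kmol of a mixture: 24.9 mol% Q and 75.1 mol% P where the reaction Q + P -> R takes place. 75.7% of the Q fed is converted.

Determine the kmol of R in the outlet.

46.4 kmol

Q reacted = 0.757 × 61.25 = 46.37 kmol; ν_Q = −1, so ξ = 46.37/1 = 46.37 kmol.
Outlet amounts (n = n₀ + ν ξ):
  Q: 61.25 − 1(46.37) = 14.88
  P: 184.7 − 1(46.37) = 138.4
  R: 0 + 1(46.37) = 46.37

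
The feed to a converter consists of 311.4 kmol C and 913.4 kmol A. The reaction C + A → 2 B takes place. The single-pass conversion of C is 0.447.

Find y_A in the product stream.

0.632

C reacted = 0.447 × 311.4 = 139.2 kmol; ν_C = −1, so ξ = 139.2/1 = 139.2 kmol.
Outlet amounts (n = n₀ + ν ξ):
  C: 311.4 − 1(139.2) = 172.2
  A: 913.4 − 1(139.2) = 774.2
  B: 0 + 2(139.2) = 278.4
Total out = 1225 kmol; y_A = 774.2 / 1225 = 0.6321.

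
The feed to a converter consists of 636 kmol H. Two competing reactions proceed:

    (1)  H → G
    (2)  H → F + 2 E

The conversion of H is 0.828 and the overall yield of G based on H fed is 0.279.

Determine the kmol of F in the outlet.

349 kmol

Yield of G: 1ξ₁ / 636 = 0.279 → ξ₁ = 177.4 kmol.
Conversion of H: 1ξ₁ + 1ξ₂ = 0.828 × 636 = 526.6 → ξ₂ = 349.2 kmol.
Outlet amounts (n = n₀ + Σ ν·ξ):
  H: 636 − 1(177.4) − 1(349.2) = 109.4
  G: 0 + 1(177.4) = 177.4
  F: 0 + 1(349.2) = 349.2
  E: 0 + 2(349.2) = 698.3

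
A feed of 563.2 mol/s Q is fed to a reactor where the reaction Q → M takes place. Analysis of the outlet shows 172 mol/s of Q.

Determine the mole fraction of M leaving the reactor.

0.695

For Q: n = n₀ − 1ξ → 172 = 563.2 − 1ξ, giving ξ = 391.2 mol/s.
Outlet amounts (n = n₀ + ν ξ):
  Q: 563.2 − 1(391.2) = 172
  M: 0 + 1(391.2) = 391.2
Total out = 563.2 mol/s; y_M = 391.2 / 563.2 = 0.6946.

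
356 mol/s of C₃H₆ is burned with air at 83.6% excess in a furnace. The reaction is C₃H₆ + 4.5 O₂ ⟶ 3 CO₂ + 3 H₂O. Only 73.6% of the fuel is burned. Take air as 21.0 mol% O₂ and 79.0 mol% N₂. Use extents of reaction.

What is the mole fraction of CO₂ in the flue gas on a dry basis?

0.0573

Stoichiometric O₂ = 4.5 × 356 = 1602 mol/s; O₂ fed = 1602 × 1.836 = 2941 mol/s.
N₂ fed = 2941 × 79/21 = 11060 mol/s.
Fuel reacted = 0.736 × 356 → ξ = 262 mol/s.
Outlet (n = n₀ + ν ξ):
  C₃H₆: 356 − 1(262) = 93.98
  O₂: 2941 − 4.5(262) = 1762
  N₂: 11060 (inert)
  CO₂: 0 + 3(262) = 786
  H₂O: 0 + 3(262) = 786
Dry total = 13710 mol/s; y_CO₂ (dry) = 786 / 13710 = 0.05735.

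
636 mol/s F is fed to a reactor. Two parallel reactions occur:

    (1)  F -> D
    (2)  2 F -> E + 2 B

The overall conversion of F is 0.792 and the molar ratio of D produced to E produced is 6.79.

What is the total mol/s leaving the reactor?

693 mol/s

Conversion of F: F consumed = 0.792 × 636 = 503.7 mol/s = 1ξ₁ + 2ξ₂.
Selectivity: 1ξ₁ / (1ξ₂) = 6.79 → ξ₁ = 6.79 ξ₂.
Substitute: (1·6.79 + 2) ξ₂ = 503.7 → ξ₂ = 57.31 mol/s, ξ₁ = 389.1 mol/s.
Outlet amounts (n = n₀ + Σ ν·ξ):
  F: 636 − 1(389.1) − 2(57.31) = 132.3
  D: 0 + 1(389.1) = 389.1
  E: 0 + 1(57.31) = 57.31
  B: 0 + 2(57.31) = 114.6
Total out = 132.3 + 389.1 + 57.31 + 114.6 = 693.3 mol/s.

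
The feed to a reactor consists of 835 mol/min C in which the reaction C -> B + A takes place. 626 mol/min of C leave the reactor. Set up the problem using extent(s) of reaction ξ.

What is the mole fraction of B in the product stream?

0.2

For C: n = n₀ − 1ξ → 626 = 835 − 1ξ, giving ξ = 209 mol/min.
Outlet amounts (n = n₀ + ν ξ):
  C: 835 − 1(209) = 626
  B: 0 + 1(209) = 209
  A: 0 + 1(209) = 209
Total out = 1044 mol/min; y_B = 209 / 1044 = 0.2002.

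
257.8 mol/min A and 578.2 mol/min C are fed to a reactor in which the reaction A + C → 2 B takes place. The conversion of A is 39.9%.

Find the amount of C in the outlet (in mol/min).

A reacted = 0.399 × 257.8 = 102.9 mol/min; ν_A = −1, so ξ = 102.9/1 = 102.9 mol/min.
Outlet amounts (n = n₀ + ν ξ):
  A: 257.8 − 1(102.9) = 154.9
  C: 578.2 − 1(102.9) = 475.3
  B: 0 + 2(102.9) = 205.7

475 mol/min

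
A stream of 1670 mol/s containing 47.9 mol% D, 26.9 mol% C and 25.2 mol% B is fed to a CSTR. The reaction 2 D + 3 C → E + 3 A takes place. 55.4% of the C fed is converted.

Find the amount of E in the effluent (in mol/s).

83 mol/s

C reacted = 0.554 × 449.2 = 248.9 mol/s; ν_C = −3, so ξ = 248.9/3 = 82.96 mol/s.
Outlet amounts (n = n₀ + ν ξ):
  D: 799.9 − 2(82.96) = 634
  C: 449.2 − 3(82.96) = 200.4
  E: 0 + 1(82.96) = 82.96
  A: 0 + 3(82.96) = 248.9
  B: 420.8 (inert)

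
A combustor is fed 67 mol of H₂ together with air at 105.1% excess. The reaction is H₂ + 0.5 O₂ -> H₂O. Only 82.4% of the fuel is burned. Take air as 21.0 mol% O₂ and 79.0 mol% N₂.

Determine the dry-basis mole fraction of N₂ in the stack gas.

0.83

Stoichiometric O₂ = 0.5 × 67 = 33.5 mol; O₂ fed = 33.5 × 2.051 = 68.71 mol.
N₂ fed = 68.71 × 79/21 = 258.5 mol.
Fuel reacted = 0.824 × 67 → ξ = 55.21 mol.
Outlet (n = n₀ + ν ξ):
  H₂: 67 − 1(55.21) = 11.79
  O₂: 68.71 − 0.5(55.21) = 41.1
  N₂: 258.5 (inert)
  H₂O: 0 + 1(55.21) = 55.21
Dry total = 311.4 mol; y_N₂ (dry) = 258.5 / 311.4 = 0.8301.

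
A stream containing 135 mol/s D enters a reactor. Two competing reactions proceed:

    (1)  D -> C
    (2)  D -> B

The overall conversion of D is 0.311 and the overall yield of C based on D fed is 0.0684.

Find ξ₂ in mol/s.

Yield of C: 1ξ₁ / 135 = 0.0684 → ξ₁ = 9.234 mol/s.
Conversion of D: 1ξ₁ + 1ξ₂ = 0.311 × 135 = 41.98 → ξ₂ = 32.75 mol/s.
Outlet amounts (n = n₀ + Σ ν·ξ):
  D: 135 − 1(9.234) − 1(32.75) = 93.02
  C: 0 + 1(9.234) = 9.234
  B: 0 + 1(32.75) = 32.75

ξ₂ = 32.8 mol/s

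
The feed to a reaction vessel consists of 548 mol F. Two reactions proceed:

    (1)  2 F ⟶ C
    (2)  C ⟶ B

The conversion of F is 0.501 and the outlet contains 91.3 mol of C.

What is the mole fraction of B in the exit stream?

0.112

Conversion of F: F consumed = 2ξ₁ = 0.501 × 548 → ξ₁ = 137.3 mol.
C balance: n_C = 0 + 1ξ₁ − 1ξ₂ = 91.3 → ξ₂ = (1·137.3 − 91.3)/1 = 45.97 mol.
Outlet amounts (n = n₀ + Σ ν·ξ):
  F: 548 − 2(137.3) = 273.5
  C: 0 + 1(137.3) − 1(45.97) = 91.3
  B: 0 + 1(45.97) = 45.97
Total out = 410.7 mol; y_B = 45.97 / 410.7 = 0.1119.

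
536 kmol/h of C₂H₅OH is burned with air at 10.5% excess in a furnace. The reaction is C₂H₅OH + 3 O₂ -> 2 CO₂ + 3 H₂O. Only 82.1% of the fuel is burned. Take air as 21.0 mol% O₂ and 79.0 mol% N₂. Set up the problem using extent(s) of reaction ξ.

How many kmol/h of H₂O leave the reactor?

1320 kmol/h

Stoichiometric O₂ = 3 × 536 = 1608 kmol/h; O₂ fed = 1608 × 1.105 = 1777 kmol/h.
N₂ fed = 1777 × 79/21 = 6684 kmol/h.
Fuel reacted = 0.821 × 536 → ξ = 440.1 kmol/h.
Outlet (n = n₀ + ν ξ):
  C₂H₅OH: 536 − 1(440.1) = 95.94
  O₂: 1777 − 3(440.1) = 456.7
  N₂: 6684 (inert)
  CO₂: 0 + 2(440.1) = 880.1
  H₂O: 0 + 3(440.1) = 1320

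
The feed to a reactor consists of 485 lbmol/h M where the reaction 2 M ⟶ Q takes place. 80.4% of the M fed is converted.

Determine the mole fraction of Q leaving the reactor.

M reacted = 0.804 × 485 = 389.9 lbmol/h; ν_M = −2, so ξ = 389.9/2 = 195 lbmol/h.
Outlet amounts (n = n₀ + ν ξ):
  M: 485 − 2(195) = 95.06
  Q: 0 + 1(195) = 195
Total out = 290 lbmol/h; y_Q = 195 / 290 = 0.6722.

0.672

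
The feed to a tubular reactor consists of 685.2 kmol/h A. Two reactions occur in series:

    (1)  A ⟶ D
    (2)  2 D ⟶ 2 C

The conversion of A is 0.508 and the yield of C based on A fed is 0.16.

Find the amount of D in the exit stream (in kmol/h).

Conversion of A: A consumed = 1ξ₁ = 0.508 × 685.2 → ξ₁ = 348.1 kmol/h.
Yield of C: 2ξ₂ / 685.2 = 0.16 → ξ₂ = 54.82 kmol/h.
Outlet amounts (n = n₀ + Σ ν·ξ):
  A: 685.2 − 1(348.1) = 337.1
  D: 0 + 1(348.1) − 2(54.82) = 238.4
  C: 0 + 2(54.82) = 109.6

238 kmol/h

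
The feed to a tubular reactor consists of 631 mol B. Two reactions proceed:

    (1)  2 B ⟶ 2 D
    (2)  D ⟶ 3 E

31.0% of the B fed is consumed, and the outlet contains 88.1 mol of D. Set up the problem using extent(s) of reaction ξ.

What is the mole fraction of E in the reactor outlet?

0.381

Conversion of B: B consumed = 2ξ₁ = 0.31 × 631 → ξ₁ = 97.8 mol.
D balance: n_D = 0 + 2ξ₁ − 1ξ₂ = 88.1 → ξ₂ = (2·97.8 − 88.1)/1 = 107.5 mol.
Outlet amounts (n = n₀ + Σ ν·ξ):
  B: 631 − 2(97.8) = 435.4
  D: 0 + 2(97.8) − 1(107.5) = 88.1
  E: 0 + 3(107.5) = 322.5
Total out = 846 mol; y_E = 322.5 / 846 = 0.3812.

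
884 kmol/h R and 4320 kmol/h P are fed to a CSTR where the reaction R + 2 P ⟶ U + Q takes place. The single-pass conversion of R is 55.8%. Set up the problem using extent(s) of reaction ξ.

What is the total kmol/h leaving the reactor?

4710 kmol/h

R reacted = 0.558 × 884 = 493.3 kmol/h; ν_R = −1, so ξ = 493.3/1 = 493.3 kmol/h.
Outlet amounts (n = n₀ + ν ξ):
  R: 884 − 1(493.3) = 390.7
  P: 4320 − 2(493.3) = 3333
  U: 0 + 1(493.3) = 493.3
  Q: 0 + 1(493.3) = 493.3
Total out = 390.7 + 3333 + 493.3 + 493.3 = 4711 kmol/h.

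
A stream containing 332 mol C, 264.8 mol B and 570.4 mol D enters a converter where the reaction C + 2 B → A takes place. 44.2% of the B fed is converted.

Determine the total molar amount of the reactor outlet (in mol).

1050 mol

B reacted = 0.442 × 264.8 = 117 mol; ν_B = −2, so ξ = 117/2 = 58.52 mol.
Outlet amounts (n = n₀ + ν ξ):
  C: 332 − 1(58.52) = 273.5
  B: 264.8 − 2(58.52) = 147.8
  A: 0 + 1(58.52) = 58.52
  D: 570.4 (inert)
Total out = 273.5 + 147.8 + 58.52 + 570.4 = 1050 mol.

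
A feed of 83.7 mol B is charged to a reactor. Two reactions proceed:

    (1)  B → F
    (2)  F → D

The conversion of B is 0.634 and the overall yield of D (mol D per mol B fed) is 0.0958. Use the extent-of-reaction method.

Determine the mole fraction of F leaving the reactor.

0.538

Conversion of B: B consumed = 1ξ₁ = 0.634 × 83.7 → ξ₁ = 53.07 mol.
Yield of D: 1ξ₂ / 83.7 = 0.0958 → ξ₂ = 8.018 mol.
Outlet amounts (n = n₀ + Σ ν·ξ):
  B: 83.7 − 1(53.07) = 30.63
  F: 0 + 1(53.07) − 1(8.018) = 45.05
  D: 0 + 1(8.018) = 8.018
Total out = 83.7 mol; y_F = 45.05 / 83.7 = 0.5382.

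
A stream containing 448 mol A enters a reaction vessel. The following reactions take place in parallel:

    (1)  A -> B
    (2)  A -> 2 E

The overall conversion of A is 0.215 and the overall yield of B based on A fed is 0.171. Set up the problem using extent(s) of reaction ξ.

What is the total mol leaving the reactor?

Yield of B: 1ξ₁ / 448 = 0.171 → ξ₁ = 76.61 mol.
Conversion of A: 1ξ₁ + 1ξ₂ = 0.215 × 448 = 96.32 → ξ₂ = 19.71 mol.
Outlet amounts (n = n₀ + Σ ν·ξ):
  A: 448 − 1(76.61) − 1(19.71) = 351.7
  B: 0 + 1(76.61) = 76.61
  E: 0 + 2(19.71) = 39.42
Total out = 351.7 + 76.61 + 39.42 = 467.7 mol.

468 mol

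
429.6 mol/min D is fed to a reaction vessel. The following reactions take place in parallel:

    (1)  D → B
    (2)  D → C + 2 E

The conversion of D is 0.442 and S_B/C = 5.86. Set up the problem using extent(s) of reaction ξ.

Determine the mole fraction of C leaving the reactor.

0.0571

Conversion of D: D consumed = 0.442 × 429.6 = 189.9 mol/min = 1ξ₁ + 1ξ₂.
Selectivity: 1ξ₁ / (1ξ₂) = 5.86 → ξ₁ = 5.86 ξ₂.
Substitute: (1·5.86 + 1) ξ₂ = 189.9 → ξ₂ = 27.68 mol/min, ξ₁ = 162.2 mol/min.
Outlet amounts (n = n₀ + Σ ν·ξ):
  D: 429.6 − 1(162.2) − 1(27.68) = 239.7
  B: 0 + 1(162.2) = 162.2
  C: 0 + 1(27.68) = 27.68
  E: 0 + 2(27.68) = 55.36
Total out = 485 mol/min; y_C = 27.68 / 485 = 0.05708.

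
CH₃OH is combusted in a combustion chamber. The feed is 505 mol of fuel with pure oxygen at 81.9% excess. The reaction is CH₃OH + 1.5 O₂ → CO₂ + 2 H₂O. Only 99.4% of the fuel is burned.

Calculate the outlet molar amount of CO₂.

Stoichiometric O₂ = 1.5 × 505 = 757.5 mol; O₂ fed = 757.5 × 1.819 = 1378 mol.
Fuel reacted = 0.994 × 505 → ξ = 502 mol.
Outlet (n = n₀ + ν ξ):
  CH₃OH: 505 − 1(502) = 3.03
  O₂: 1378 − 1.5(502) = 624.9
  CO₂: 0 + 1(502) = 502
  H₂O: 0 + 2(502) = 1004

502 mol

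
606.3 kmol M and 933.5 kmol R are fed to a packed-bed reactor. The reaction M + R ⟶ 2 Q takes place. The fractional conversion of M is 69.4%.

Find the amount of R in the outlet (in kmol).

M reacted = 0.694 × 606.3 = 420.8 kmol; ν_M = −1, so ξ = 420.8/1 = 420.8 kmol.
Outlet amounts (n = n₀ + ν ξ):
  M: 606.3 − 1(420.8) = 185.5
  R: 933.5 − 1(420.8) = 512.7
  Q: 0 + 2(420.8) = 841.5

513 kmol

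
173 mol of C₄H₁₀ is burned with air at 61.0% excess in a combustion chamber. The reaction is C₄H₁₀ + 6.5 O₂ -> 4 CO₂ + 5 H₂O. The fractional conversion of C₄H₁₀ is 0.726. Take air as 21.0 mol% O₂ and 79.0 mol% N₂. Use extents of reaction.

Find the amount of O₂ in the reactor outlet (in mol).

Stoichiometric O₂ = 6.5 × 173 = 1124 mol; O₂ fed = 1124 × 1.610 = 1810 mol.
N₂ fed = 1810 × 79/21 = 6811 mol.
Fuel reacted = 0.726 × 173 → ξ = 125.6 mol.
Outlet (n = n₀ + ν ξ):
  C₄H₁₀: 173 − 1(125.6) = 47.4
  O₂: 1810 − 6.5(125.6) = 994.1
  N₂: 6811 (inert)
  CO₂: 0 + 4(125.6) = 502.4
  H₂O: 0 + 5(125.6) = 628

994 mol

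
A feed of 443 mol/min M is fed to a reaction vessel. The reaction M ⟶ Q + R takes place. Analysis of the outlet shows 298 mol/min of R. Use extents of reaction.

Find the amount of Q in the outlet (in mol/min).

For R: n = n₀ + 1ξ → 298 = 0 + 1ξ, giving ξ = 298 mol/min.
Outlet amounts (n = n₀ + ν ξ):
  M: 443 − 1(298) = 145
  Q: 0 + 1(298) = 298
  R: 0 + 1(298) = 298

298 mol/min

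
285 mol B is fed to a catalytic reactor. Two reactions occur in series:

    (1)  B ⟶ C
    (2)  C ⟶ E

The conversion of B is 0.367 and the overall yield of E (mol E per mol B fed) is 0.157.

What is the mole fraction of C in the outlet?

Conversion of B: B consumed = 1ξ₁ = 0.367 × 285 → ξ₁ = 104.6 mol.
Yield of E: 1ξ₂ / 285 = 0.157 → ξ₂ = 44.74 mol.
Outlet amounts (n = n₀ + Σ ν·ξ):
  B: 285 − 1(104.6) = 180.4
  C: 0 + 1(104.6) − 1(44.74) = 59.85
  E: 0 + 1(44.74) = 44.74
Total out = 285 mol; y_C = 59.85 / 285 = 0.21.

0.21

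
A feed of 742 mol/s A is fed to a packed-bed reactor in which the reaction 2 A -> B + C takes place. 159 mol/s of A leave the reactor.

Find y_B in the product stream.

0.393

For A: n = n₀ − 2ξ → 159 = 742 − 2ξ, giving ξ = 291.5 mol/s.
Outlet amounts (n = n₀ + ν ξ):
  A: 742 − 2(291.5) = 159
  B: 0 + 1(291.5) = 291.5
  C: 0 + 1(291.5) = 291.5
Total out = 742 mol/s; y_B = 291.5 / 742 = 0.3929.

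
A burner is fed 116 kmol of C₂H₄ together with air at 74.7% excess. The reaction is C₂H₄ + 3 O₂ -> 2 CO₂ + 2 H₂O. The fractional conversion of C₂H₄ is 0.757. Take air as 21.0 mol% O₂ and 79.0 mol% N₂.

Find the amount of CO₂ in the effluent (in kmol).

176 kmol

Stoichiometric O₂ = 3 × 116 = 348 kmol; O₂ fed = 348 × 1.747 = 608 kmol.
N₂ fed = 608 × 79/21 = 2287 kmol.
Fuel reacted = 0.757 × 116 → ξ = 87.81 kmol.
Outlet (n = n₀ + ν ξ):
  C₂H₄: 116 − 1(87.81) = 28.19
  O₂: 608 − 3(87.81) = 344.5
  N₂: 2287 (inert)
  CO₂: 0 + 2(87.81) = 175.6
  H₂O: 0 + 2(87.81) = 175.6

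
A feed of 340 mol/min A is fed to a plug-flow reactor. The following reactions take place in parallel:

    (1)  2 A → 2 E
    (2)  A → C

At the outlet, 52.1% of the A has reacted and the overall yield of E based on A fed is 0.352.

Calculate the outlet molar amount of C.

57.5 mol/min

Yield of E: 2ξ₁ / 340 = 0.352 → ξ₁ = 59.84 mol/min.
Conversion of A: 2ξ₁ + 1ξ₂ = 0.521 × 340 = 177.1 → ξ₂ = 57.46 mol/min.
Outlet amounts (n = n₀ + Σ ν·ξ):
  A: 340 − 2(59.84) − 1(57.46) = 162.9
  E: 0 + 2(59.84) = 119.7
  C: 0 + 1(57.46) = 57.46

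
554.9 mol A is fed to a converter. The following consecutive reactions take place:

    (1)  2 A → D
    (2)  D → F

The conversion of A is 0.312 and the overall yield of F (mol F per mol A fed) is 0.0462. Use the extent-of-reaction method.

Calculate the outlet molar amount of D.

60.9 mol

Conversion of A: A consumed = 2ξ₁ = 0.312 × 554.9 → ξ₁ = 86.56 mol.
Yield of F: 1ξ₂ / 554.9 = 0.0462 → ξ₂ = 25.64 mol.
Outlet amounts (n = n₀ + Σ ν·ξ):
  A: 554.9 − 2(86.56) = 381.8
  D: 0 + 1(86.56) − 1(25.64) = 60.93
  F: 0 + 1(25.64) = 25.64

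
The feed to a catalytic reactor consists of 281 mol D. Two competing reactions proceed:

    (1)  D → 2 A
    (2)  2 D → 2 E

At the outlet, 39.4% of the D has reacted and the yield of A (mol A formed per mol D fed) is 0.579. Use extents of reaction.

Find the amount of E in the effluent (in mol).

29.4 mol

Yield of A: 2ξ₁ / 281 = 0.579 → ξ₁ = 81.35 mol.
Conversion of D: 1ξ₁ + 2ξ₂ = 0.394 × 281 = 110.7 → ξ₂ = 14.68 mol.
Outlet amounts (n = n₀ + Σ ν·ξ):
  D: 281 − 1(81.35) − 2(14.68) = 170.3
  A: 0 + 2(81.35) = 162.7
  E: 0 + 2(14.68) = 29.36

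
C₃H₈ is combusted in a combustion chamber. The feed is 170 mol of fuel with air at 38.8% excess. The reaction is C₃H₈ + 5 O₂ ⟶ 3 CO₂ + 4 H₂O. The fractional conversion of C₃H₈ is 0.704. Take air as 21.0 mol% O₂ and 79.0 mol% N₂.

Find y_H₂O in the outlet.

Stoichiometric O₂ = 5 × 170 = 850 mol; O₂ fed = 850 × 1.388 = 1180 mol.
N₂ fed = 1180 × 79/21 = 4438 mol.
Fuel reacted = 0.704 × 170 → ξ = 119.7 mol.
Outlet (n = n₀ + ν ξ):
  C₃H₈: 170 − 1(119.7) = 50.32
  O₂: 1180 − 5(119.7) = 581.4
  N₂: 4438 (inert)
  CO₂: 0 + 3(119.7) = 359
  H₂O: 0 + 4(119.7) = 478.7
Total out = 5908 mol; y_H₂O = 478.7 / 5908 = 0.08103.

0.081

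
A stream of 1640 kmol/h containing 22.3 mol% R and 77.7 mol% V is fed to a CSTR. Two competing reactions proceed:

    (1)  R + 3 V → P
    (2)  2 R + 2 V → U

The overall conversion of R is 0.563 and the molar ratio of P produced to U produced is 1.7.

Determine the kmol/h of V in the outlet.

Conversion of R: R consumed = 0.563 × 365.7 = 205.9 kmol/h = 1ξ₁ + 2ξ₂.
Selectivity: 1ξ₁ / (1ξ₂) = 1.7 → ξ₁ = 1.7 ξ₂.
Substitute: (1·1.7 + 2) ξ₂ = 205.9 → ξ₂ = 55.65 kmol/h, ξ₁ = 94.6 kmol/h.
Outlet amounts (n = n₀ + Σ ν·ξ):
  R: 365.7 − 1(94.6) − 2(55.65) = 159.8
  V: 1274 − 3(94.6) − 2(55.65) = 879.2
  P: 0 + 1(94.6) = 94.6
  U: 0 + 1(55.65) = 55.65

879 kmol/h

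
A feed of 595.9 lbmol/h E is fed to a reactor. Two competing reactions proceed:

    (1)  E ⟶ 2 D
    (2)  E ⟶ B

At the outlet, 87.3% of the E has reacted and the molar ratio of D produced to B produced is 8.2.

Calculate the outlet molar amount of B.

Conversion of E: E consumed = 0.873 × 595.9 = 520.2 lbmol/h = 1ξ₁ + 1ξ₂.
Selectivity: 2ξ₁ / (1ξ₂) = 8.2 → ξ₁ = 4.1 ξ₂.
Substitute: (1·4.1 + 1) ξ₂ = 520.2 → ξ₂ = 102 lbmol/h, ξ₁ = 418.2 lbmol/h.
Outlet amounts (n = n₀ + Σ ν·ξ):
  E: 595.9 − 1(418.2) − 1(102) = 75.68
  D: 0 + 2(418.2) = 836.4
  B: 0 + 1(102) = 102

102 lbmol/h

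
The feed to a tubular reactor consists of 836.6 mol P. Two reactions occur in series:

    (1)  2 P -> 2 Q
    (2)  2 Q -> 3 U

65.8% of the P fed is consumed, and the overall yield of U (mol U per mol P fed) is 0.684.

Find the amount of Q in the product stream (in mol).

Conversion of P: P consumed = 2ξ₁ = 0.658 × 836.6 → ξ₁ = 275.2 mol.
Yield of U: 3ξ₂ / 836.6 = 0.684 → ξ₂ = 190.7 mol.
Outlet amounts (n = n₀ + Σ ν·ξ):
  P: 836.6 − 2(275.2) = 286.1
  Q: 0 + 2(275.2) − 2(190.7) = 169
  U: 0 + 3(190.7) = 572.2

169 mol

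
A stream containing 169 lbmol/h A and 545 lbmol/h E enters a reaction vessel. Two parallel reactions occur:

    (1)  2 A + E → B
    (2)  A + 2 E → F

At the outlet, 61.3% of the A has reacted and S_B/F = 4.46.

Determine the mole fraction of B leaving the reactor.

Conversion of A: A consumed = 0.613 × 169 = 103.6 lbmol/h = 2ξ₁ + 1ξ₂.
Selectivity: 1ξ₁ / (1ξ₂) = 4.46 → ξ₁ = 4.46 ξ₂.
Substitute: (2·4.46 + 1) ξ₂ = 103.6 → ξ₂ = 10.44 lbmol/h, ξ₁ = 46.58 lbmol/h.
Outlet amounts (n = n₀ + Σ ν·ξ):
  A: 169 − 2(46.58) − 1(10.44) = 65.4
  E: 545 − 1(46.58) − 2(10.44) = 477.5
  B: 0 + 1(46.58) = 46.58
  F: 0 + 1(10.44) = 10.44
Total out = 600 lbmol/h; y_B = 46.58 / 600 = 0.07763.

0.0776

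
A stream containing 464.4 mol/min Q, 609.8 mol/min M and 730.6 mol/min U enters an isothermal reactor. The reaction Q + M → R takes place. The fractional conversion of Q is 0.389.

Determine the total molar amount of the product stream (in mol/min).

Q reacted = 0.389 × 464.4 = 180.7 mol/min; ν_Q = −1, so ξ = 180.7/1 = 180.7 mol/min.
Outlet amounts (n = n₀ + ν ξ):
  Q: 464.4 − 1(180.7) = 283.7
  M: 609.8 − 1(180.7) = 429.1
  R: 0 + 1(180.7) = 180.7
  U: 730.6 (inert)
Total out = 283.7 + 429.1 + 180.7 + 730.6 = 1624 mol/min.

1620 mol/min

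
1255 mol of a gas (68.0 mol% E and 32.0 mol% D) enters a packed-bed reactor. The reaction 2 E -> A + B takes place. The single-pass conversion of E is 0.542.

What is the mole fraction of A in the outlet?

E reacted = 0.542 × 853.4 = 462.5 mol; ν_E = −2, so ξ = 462.5/2 = 231.3 mol.
Outlet amounts (n = n₀ + ν ξ):
  E: 853.4 − 2(231.3) = 390.9
  A: 0 + 1(231.3) = 231.3
  B: 0 + 1(231.3) = 231.3
  D: 401.6 (inert)
Total out = 1255 mol; y_A = 231.3 / 1255 = 0.1843.

0.184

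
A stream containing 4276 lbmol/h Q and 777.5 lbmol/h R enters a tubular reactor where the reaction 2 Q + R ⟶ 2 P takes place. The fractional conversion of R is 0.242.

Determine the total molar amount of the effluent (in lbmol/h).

4870 lbmol/h

R reacted = 0.242 × 777.5 = 188.2 lbmol/h; ν_R = −1, so ξ = 188.2/1 = 188.2 lbmol/h.
Outlet amounts (n = n₀ + ν ξ):
  Q: 4276 − 2(188.2) = 3900
  R: 777.5 − 1(188.2) = 589.3
  P: 0 + 2(188.2) = 376.3
Total out = 3900 + 589.3 + 376.3 = 4865 lbmol/h.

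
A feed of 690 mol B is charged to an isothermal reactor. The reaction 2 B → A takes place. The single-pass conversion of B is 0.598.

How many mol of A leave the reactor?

B reacted = 0.598 × 690 = 412.6 mol; ν_B = −2, so ξ = 412.6/2 = 206.3 mol.
Outlet amounts (n = n₀ + ν ξ):
  B: 690 − 2(206.3) = 277.4
  A: 0 + 1(206.3) = 206.3

206 mol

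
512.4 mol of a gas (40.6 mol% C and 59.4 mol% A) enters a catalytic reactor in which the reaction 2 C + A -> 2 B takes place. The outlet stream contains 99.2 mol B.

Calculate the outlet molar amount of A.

255 mol

For B: n = n₀ + 2ξ → 99.2 = 0 + 2ξ, giving ξ = 49.6 mol.
Outlet amounts (n = n₀ + ν ξ):
  C: 208 − 2(49.6) = 108.8
  A: 304.4 − 1(49.6) = 254.8
  B: 0 + 2(49.6) = 99.2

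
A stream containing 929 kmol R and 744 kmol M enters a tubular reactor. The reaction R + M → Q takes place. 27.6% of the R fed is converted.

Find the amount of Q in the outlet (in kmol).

256 kmol

R reacted = 0.276 × 929 = 256.4 kmol; ν_R = −1, so ξ = 256.4/1 = 256.4 kmol.
Outlet amounts (n = n₀ + ν ξ):
  R: 929 − 1(256.4) = 672.6
  M: 744 − 1(256.4) = 487.6
  Q: 0 + 1(256.4) = 256.4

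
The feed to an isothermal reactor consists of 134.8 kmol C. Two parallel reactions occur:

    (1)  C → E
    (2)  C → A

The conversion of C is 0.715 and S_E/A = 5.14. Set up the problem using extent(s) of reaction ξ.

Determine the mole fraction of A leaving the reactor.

0.116

Conversion of C: C consumed = 0.715 × 134.8 = 96.38 kmol = 1ξ₁ + 1ξ₂.
Selectivity: 1ξ₁ / (1ξ₂) = 5.14 → ξ₁ = 5.14 ξ₂.
Substitute: (1·5.14 + 1) ξ₂ = 96.38 → ξ₂ = 15.7 kmol, ξ₁ = 80.68 kmol.
Outlet amounts (n = n₀ + Σ ν·ξ):
  C: 134.8 − 1(80.68) − 1(15.7) = 38.42
  E: 0 + 1(80.68) = 80.68
  A: 0 + 1(15.7) = 15.7
Total out = 134.8 kmol; y_A = 15.7 / 134.8 = 0.1164.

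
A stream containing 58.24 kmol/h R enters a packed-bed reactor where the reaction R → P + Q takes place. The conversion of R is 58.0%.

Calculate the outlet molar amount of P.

R reacted = 0.58 × 58.24 = 33.78 kmol/h; ν_R = −1, so ξ = 33.78/1 = 33.78 kmol/h.
Outlet amounts (n = n₀ + ν ξ):
  R: 58.24 − 1(33.78) = 24.46
  P: 0 + 1(33.78) = 33.78
  Q: 0 + 1(33.78) = 33.78

33.8 kmol/h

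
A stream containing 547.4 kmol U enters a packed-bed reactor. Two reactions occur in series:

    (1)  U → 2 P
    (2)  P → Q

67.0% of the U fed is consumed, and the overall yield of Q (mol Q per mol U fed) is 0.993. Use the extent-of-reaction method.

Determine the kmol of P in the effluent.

Conversion of U: U consumed = 1ξ₁ = 0.67 × 547.4 → ξ₁ = 366.8 kmol.
Yield of Q: 1ξ₂ / 547.4 = 0.993 → ξ₂ = 543.6 kmol.
Outlet amounts (n = n₀ + Σ ν·ξ):
  U: 547.4 − 1(366.8) = 180.6
  P: 0 + 2(366.8) − 1(543.6) = 189.9
  Q: 0 + 1(543.6) = 543.6

190 kmol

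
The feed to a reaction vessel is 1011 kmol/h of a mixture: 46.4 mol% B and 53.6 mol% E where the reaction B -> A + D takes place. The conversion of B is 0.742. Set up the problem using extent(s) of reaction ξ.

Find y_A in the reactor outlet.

0.256

B reacted = 0.742 × 469.1 = 348.1 kmol/h; ν_B = −1, so ξ = 348.1/1 = 348.1 kmol/h.
Outlet amounts (n = n₀ + ν ξ):
  B: 469.1 − 1(348.1) = 121
  A: 0 + 1(348.1) = 348.1
  D: 0 + 1(348.1) = 348.1
  E: 541.9 (inert)
Total out = 1359 kmol/h; y_A = 348.1 / 1359 = 0.2561.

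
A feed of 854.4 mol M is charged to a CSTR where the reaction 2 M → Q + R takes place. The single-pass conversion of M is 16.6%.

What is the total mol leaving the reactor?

854 mol

M reacted = 0.166 × 854.4 = 141.8 mol; ν_M = −2, so ξ = 141.8/2 = 70.92 mol.
Outlet amounts (n = n₀ + ν ξ):
  M: 854.4 − 2(70.92) = 712.6
  Q: 0 + 1(70.92) = 70.92
  R: 0 + 1(70.92) = 70.92
Total out = 712.6 + 70.92 + 70.92 = 854.4 mol.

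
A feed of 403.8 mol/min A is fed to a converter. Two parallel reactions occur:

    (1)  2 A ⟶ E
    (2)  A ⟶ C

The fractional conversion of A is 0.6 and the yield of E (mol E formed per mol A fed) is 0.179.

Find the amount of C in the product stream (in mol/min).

Yield of E: 1ξ₁ / 403.8 = 0.179 → ξ₁ = 72.28 mol/min.
Conversion of A: 2ξ₁ + 1ξ₂ = 0.6 × 403.8 = 242.3 → ξ₂ = 97.72 mol/min.
Outlet amounts (n = n₀ + Σ ν·ξ):
  A: 403.8 − 2(72.28) − 1(97.72) = 161.5
  E: 0 + 1(72.28) = 72.28
  C: 0 + 1(97.72) = 97.72

97.7 mol/min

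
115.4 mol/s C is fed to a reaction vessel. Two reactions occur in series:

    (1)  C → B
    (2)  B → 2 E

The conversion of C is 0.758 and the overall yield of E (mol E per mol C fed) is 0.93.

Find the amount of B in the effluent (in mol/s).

33.8 mol/s

Conversion of C: C consumed = 1ξ₁ = 0.758 × 115.4 → ξ₁ = 87.47 mol/s.
Yield of E: 2ξ₂ / 115.4 = 0.93 → ξ₂ = 53.66 mol/s.
Outlet amounts (n = n₀ + Σ ν·ξ):
  C: 115.4 − 1(87.47) = 27.93
  B: 0 + 1(87.47) − 1(53.66) = 33.81
  E: 0 + 2(53.66) = 107.3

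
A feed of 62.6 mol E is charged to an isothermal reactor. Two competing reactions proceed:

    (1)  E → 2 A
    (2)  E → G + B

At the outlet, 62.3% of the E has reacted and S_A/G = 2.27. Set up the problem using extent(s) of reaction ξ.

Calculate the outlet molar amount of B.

Conversion of E: E consumed = 0.623 × 62.6 = 39 mol = 1ξ₁ + 1ξ₂.
Selectivity: 2ξ₁ / (1ξ₂) = 2.27 → ξ₁ = 1.135 ξ₂.
Substitute: (1·1.135 + 1) ξ₂ = 39 → ξ₂ = 18.27 mol, ξ₁ = 20.73 mol.
Outlet amounts (n = n₀ + Σ ν·ξ):
  E: 62.6 − 1(20.73) − 1(18.27) = 23.6
  A: 0 + 2(20.73) = 41.47
  G: 0 + 1(18.27) = 18.27
  B: 0 + 1(18.27) = 18.27

18.3 mol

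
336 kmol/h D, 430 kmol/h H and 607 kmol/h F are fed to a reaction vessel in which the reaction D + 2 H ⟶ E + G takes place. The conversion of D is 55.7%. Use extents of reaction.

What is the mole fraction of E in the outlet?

D reacted = 0.557 × 336 = 187.2 kmol/h; ν_D = −1, so ξ = 187.2/1 = 187.2 kmol/h.
Outlet amounts (n = n₀ + ν ξ):
  D: 336 − 1(187.2) = 148.8
  H: 430 − 2(187.2) = 55.7
  E: 0 + 1(187.2) = 187.2
  G: 0 + 1(187.2) = 187.2
  F: 607 (inert)
Total out = 1186 kmol/h; y_E = 187.2 / 1186 = 0.1578.

0.158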